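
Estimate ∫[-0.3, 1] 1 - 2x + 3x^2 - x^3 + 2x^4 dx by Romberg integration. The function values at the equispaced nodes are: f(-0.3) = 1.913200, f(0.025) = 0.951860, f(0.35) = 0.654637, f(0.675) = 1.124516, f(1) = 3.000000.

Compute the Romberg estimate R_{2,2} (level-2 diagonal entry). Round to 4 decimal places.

1.5700

R_{0,0} (trapezoid, 1 panel, h=1.3000): 3.193580
R_{1,0} (trapezoid, 2 panels, h=0.6500): 2.022304
R_{2,0} (trapezoid, 4 panels, h=0.3250): 1.685974
R_{1,1} = 2.022304 + (2.022304 − 3.193580)/3 = 1.631879
R_{2,1} = 1.685974 + (1.685974 − 2.022304)/3 = 1.573864
R_{2,2} = 1.573864 + (1.573864 − 1.631879)/15 = 1.569996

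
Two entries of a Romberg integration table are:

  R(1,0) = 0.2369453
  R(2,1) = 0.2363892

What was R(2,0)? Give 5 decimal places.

From R(2,1) = (4·R(2,0) − R(1,0))/3, solve for R(2,0):
4·R(2,0) = 3·0.2363892 + 0.2369453 = 0.9461129
R(2,0) = 0.2365282

0.23653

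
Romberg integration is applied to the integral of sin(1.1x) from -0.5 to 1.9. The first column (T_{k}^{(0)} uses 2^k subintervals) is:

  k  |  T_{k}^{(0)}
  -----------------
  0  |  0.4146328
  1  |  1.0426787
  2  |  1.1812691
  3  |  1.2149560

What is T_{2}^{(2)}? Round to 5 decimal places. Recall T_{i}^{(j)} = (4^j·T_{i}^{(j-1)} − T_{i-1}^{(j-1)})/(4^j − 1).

1.22583

T_{1}^{(1)} = 1.0426787 + (1.0426787 − 0.4146328)/3 = 1.2520273
T_{2}^{(1)} = (4·1.1812691 − 1.0426787) / 3 = 1.2274659
T_{2}^{(2)} = (16·1.2274659 − 1.2520273) / 15 = 1.2258285
(Column j=1 coincides with Simpson's rule on the same nodes.)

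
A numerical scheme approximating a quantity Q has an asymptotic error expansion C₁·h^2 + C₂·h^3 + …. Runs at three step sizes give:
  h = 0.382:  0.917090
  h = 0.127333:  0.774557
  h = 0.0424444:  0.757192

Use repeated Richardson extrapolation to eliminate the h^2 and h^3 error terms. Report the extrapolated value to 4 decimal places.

0.7550

First eliminate the h^2 term (factor 3^2 = 9):
  B₁ = (9·0.774557 − 0.917090)/8 = 0.756740
  B₂ = (9·0.757192 − 0.774557)/8 = 0.755021
Then eliminate the h^3 term (factor 3^3 = 27):
  (27·0.755021 − 0.756740)/26 = 0.754955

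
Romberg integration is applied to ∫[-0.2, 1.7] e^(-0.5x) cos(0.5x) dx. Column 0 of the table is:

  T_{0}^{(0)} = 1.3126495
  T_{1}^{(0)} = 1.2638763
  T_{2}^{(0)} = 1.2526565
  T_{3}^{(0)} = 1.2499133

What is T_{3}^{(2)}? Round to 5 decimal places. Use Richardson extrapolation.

1.24900

T_{2}^{(1)} = (4·1.2526565 − 1.2638763) / 3 = 1.2489166
T_{3}^{(1)} = 1.2499133 + (1.2499133 − 1.2526565)/3 = 1.2489989
T_{3}^{(2)} = (16·1.2489989 − 1.2489166) / 15 = 1.2490044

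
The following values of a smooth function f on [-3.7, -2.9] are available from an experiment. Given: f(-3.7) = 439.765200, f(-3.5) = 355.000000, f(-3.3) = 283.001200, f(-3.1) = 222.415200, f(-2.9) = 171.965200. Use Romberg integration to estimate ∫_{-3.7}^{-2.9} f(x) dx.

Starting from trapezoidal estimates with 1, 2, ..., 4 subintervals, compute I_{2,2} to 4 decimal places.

232.4926

I_{0,0} (trapezoid, 1 panel, h=0.8000): 244.692160
I_{1,0} (trapezoid, 2 panels, h=0.4000): 235.546560
I_{2,0} (trapezoid, 4 panels, h=0.2000): 233.256320
I_{1,1} = 235.546560 + (235.546560 − 244.692160)/3 = 232.498027
I_{2,1} = 233.256320 + (233.256320 − 235.546560)/3 = 232.492907
I_{2,2} = 232.492907 + (232.492907 − 232.498027)/15 = 232.492566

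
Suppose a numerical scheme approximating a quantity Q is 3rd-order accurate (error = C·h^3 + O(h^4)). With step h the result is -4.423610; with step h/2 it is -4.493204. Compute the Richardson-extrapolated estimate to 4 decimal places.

-4.5031

The leading error scales as h^3; refining by a factor of 2 reduces it by 2^3 = 8.
Extrapolated value = (8·A(h/2) − A(h)) / (8 − 1)
= (8·(-4.493204) − (-4.423610)) / 7
= -31.522022 / 7 = -4.503146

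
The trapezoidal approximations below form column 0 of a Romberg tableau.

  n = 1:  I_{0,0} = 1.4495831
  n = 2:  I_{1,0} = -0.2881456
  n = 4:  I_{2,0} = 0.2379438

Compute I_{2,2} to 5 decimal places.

I_{1,1} = -0.2881456 + (-0.2881456 − 1.4495831)/3 = -0.8673885
I_{2,1} = 0.2379438 + (0.2379438 − (-0.2881456))/3 = 0.4133069
I_{2,2} = 0.4133069 + (0.4133069 − (-0.8673885))/15 = 0.4986866
(Column j=1 coincides with Simpson's rule on the same nodes.)

0.49869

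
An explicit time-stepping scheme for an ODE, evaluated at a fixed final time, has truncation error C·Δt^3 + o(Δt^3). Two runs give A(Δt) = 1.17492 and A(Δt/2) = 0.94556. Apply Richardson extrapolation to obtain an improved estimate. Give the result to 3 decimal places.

Extrapolated value = (8·A(Δt/2) − A(Δt)) / (8 − 1)
= (8·0.94556 − 1.17492) / 7
= 6.38956 / 7 = 0.91279

0.913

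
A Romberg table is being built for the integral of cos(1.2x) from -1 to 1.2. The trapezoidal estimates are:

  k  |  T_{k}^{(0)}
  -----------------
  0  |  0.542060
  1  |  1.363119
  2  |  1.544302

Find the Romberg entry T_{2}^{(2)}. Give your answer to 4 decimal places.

T_{1}^{(1)} = (4·1.363119 − 0.542060) / 3 = 1.636805
T_{2}^{(1)} = (4·1.544302 − 1.363119) / 3 = 1.604696
T_{2}^{(2)} = 1.604696 + (1.604696 − 1.636805)/15 = 1.602555

1.6026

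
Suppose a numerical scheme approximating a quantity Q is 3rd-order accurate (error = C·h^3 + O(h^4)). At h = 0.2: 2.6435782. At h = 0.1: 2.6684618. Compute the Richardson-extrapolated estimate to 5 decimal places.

The leading error scales as h^3; refining by a factor of 2 reduces it by 2^3 = 8.
Extrapolated value = (8·A(h/2) − A(h)) / (8 − 1)
= (8·2.6684618 − 2.6435782) / 7
= 18.7041162 / 7 = 2.6720166

2.67202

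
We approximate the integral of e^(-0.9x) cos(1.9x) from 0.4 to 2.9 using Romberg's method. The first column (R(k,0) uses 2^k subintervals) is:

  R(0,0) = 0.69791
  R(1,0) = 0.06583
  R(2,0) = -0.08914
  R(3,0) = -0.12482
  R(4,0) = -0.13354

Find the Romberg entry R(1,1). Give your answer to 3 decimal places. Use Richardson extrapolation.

-0.145

Richardson extrapolation on the trapezoidal column (denominator 4−1=3):
R(1,1) = 0.06583 + (0.06583 − 0.69791)/3 = -0.14486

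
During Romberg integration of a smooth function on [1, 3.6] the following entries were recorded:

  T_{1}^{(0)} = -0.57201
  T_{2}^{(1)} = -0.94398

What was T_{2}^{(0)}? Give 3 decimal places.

-0.851

From T_{2}^{(1)} = (4·T_{2}^{(0)} − T_{1}^{(0)})/3, solve for T_{2}^{(0)}:
4·T_{2}^{(0)} = 3·(-0.94398) + (-0.57201) = -3.40395
T_{2}^{(0)} = -0.85099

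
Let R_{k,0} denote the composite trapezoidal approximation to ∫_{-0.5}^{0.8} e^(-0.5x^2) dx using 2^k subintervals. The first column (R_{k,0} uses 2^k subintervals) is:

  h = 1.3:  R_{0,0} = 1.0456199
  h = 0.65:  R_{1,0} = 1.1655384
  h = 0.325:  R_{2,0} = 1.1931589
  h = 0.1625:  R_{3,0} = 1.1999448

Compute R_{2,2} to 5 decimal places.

Richardson extrapolation on the trapezoidal column (denominator 4−1=3):
R_{1,1} = 1.1655384 + (1.1655384 − 1.0456199)/3 = 1.2055112
R_{2,1} = (4·1.1931589 − 1.1655384) / 3 = 1.2023657
R_{2,2} = 1.2023657 + (1.2023657 − 1.2055112)/15 = 1.2021560

1.20216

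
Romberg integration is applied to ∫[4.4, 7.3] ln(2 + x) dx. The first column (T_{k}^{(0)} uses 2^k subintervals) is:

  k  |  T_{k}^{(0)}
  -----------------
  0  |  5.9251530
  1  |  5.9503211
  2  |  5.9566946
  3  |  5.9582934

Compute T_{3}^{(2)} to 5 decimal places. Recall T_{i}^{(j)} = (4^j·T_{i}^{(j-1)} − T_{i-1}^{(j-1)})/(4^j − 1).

T_{2}^{(1)} = (4·5.9566946 − 5.9503211) / 3 = 5.9588191
T_{3}^{(1)} = (4·5.9582934 − 5.9566946) / 3 = 5.9588263
T_{3}^{(2)} = 5.9588263 + (5.9588263 − 5.9588191)/15 = 5.9588268

5.95883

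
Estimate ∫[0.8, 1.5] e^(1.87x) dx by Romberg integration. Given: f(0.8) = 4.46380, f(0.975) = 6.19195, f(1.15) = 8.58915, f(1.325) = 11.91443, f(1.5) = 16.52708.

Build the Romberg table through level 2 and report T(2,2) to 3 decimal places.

T(0,0) (trapezoid, 1 panel, h=0.7000): 7.34681
T(1,0) (trapezoid, 2 panels, h=0.3500): 6.67961
T(2,0) (trapezoid, 4 panels, h=0.1750): 6.50842
T(1,1) = 6.67961 + (6.67961 − 7.34681)/3 = 6.45721
T(2,1) = 6.50842 + (6.50842 − 6.67961)/3 = 6.45136
T(2,2) = 6.45136 + (6.45136 − 6.45721)/15 = 6.45097

6.451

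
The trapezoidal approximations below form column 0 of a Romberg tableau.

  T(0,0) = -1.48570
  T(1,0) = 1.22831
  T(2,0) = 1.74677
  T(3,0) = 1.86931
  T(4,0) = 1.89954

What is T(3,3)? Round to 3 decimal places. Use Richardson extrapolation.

1.910

Richardson extrapolation on the trapezoidal column (denominator 4−1=3):
T(1,1) = (4·1.22831 − (-1.48570)) / 3 = 2.13298
T(2,1) = 1.74677 + (1.74677 − 1.22831)/3 = 1.91959
T(3,1) = (4·1.86931 − 1.74677) / 3 = 1.91016
T(2,2) = (16·1.91959 − 2.13298) / 15 = 1.90536
T(3,2) = (16·1.91016 − 1.91959) / 15 = 1.90953
T(3,3) = 1.90953 + (1.90953 − 1.90536)/63 = 1.90960
(Column j=1 coincides with Simpson's rule on the same nodes.)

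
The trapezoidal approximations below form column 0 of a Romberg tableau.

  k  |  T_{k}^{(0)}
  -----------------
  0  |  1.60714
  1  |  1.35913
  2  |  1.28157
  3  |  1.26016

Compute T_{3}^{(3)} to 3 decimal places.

1.253

T_{1}^{(1)} = 1.35913 + (1.35913 − 1.60714)/3 = 1.27646
T_{2}^{(1)} = 1.28157 + (1.28157 − 1.35913)/3 = 1.25572
T_{3}^{(1)} = 1.26016 + (1.26016 − 1.28157)/3 = 1.25302
T_{2}^{(2)} = (16·1.25572 − 1.27646) / 15 = 1.25434
T_{3}^{(2)} = 1.25302 + (1.25302 − 1.25572)/15 = 1.25284
T_{3}^{(3)} = 1.25284 + (1.25284 − 1.25434)/63 = 1.25282
(Column j=1 coincides with Simpson's rule on the same nodes.)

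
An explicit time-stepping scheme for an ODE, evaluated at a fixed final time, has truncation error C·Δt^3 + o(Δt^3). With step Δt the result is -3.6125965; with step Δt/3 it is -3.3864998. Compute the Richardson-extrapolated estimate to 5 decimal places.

The leading error scales as Δt^3; refining by a factor of 3 reduces it by 3^3 = 27.
Extrapolated value = (27·A(Δt/3) − A(Δt)) / (27 − 1)
= (27·(-3.3864998) − (-3.6125965)) / 26
= -87.8228981 / 26 = -3.3778038

-3.37780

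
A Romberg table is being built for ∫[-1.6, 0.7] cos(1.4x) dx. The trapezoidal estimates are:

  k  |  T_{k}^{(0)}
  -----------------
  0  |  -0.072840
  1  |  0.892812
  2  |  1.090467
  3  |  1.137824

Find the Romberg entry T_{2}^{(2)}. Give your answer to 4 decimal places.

Richardson extrapolation on the trapezoidal column (denominator 4−1=3):
T_{1}^{(1)} = 0.892812 + (0.892812 − (-0.072840))/3 = 1.214696
T_{2}^{(1)} = 1.090467 + (1.090467 − 0.892812)/3 = 1.156352
T_{2}^{(2)} = (16·1.156352 − 1.214696) / 15 = 1.152462

1.1525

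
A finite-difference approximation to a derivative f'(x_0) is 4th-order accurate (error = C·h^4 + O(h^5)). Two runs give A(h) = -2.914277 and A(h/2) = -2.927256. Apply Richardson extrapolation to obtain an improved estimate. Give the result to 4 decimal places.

-2.9281

Extrapolated value = (16·A(h/2) − A(h)) / (16 − 1)
= (16·(-2.927256) − (-2.914277)) / 15
= -43.921819 / 15 = -2.928121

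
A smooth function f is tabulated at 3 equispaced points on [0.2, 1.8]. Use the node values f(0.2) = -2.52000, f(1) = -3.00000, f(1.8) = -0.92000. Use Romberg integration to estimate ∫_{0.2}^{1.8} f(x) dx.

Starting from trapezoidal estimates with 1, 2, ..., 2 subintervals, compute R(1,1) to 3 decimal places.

-4.117

R(0,0) (trapezoid, 1 panel, h=1.6000): -2.75200
R(1,0) (trapezoid, 2 panels, h=0.8000): -3.77600
R(1,1) = -3.77600 + (-3.77600 − (-2.75200))/3 = -4.11733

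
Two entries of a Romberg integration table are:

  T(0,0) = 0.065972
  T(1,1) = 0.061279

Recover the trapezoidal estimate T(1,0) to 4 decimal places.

0.0625

From T(1,1) = (4·T(1,0) − T(0,0))/3, solve for T(1,0):
4·T(1,0) = 3·0.061279 + 0.065972 = 0.249809
T(1,0) = 0.062452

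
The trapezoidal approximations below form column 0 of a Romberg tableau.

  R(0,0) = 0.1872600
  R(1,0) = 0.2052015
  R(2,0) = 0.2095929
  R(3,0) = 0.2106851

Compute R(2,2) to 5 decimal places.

Richardson extrapolation on the trapezoidal column (denominator 4−1=3):
R(1,1) = (4·0.2052015 − 0.1872600) / 3 = 0.2111820
R(2,1) = (4·0.2095929 − 0.2052015) / 3 = 0.2110567
R(2,2) = 0.2110567 + (0.2110567 − 0.2111820)/15 = 0.2110483

0.21105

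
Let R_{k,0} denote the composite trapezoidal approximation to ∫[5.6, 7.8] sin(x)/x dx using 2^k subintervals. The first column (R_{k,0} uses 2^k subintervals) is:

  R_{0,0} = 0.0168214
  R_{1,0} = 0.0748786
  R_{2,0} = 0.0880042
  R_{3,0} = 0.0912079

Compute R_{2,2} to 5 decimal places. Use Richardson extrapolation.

Richardson extrapolation on the trapezoidal column (denominator 4−1=3):
R_{1,1} = (4·0.0748786 − 0.0168214) / 3 = 0.0942310
R_{2,1} = (4·0.0880042 − 0.0748786) / 3 = 0.0923794
R_{2,2} = (16·0.0923794 − 0.0942310) / 15 = 0.0922560
(Column j=1 coincides with Simpson's rule on the same nodes.)

0.09226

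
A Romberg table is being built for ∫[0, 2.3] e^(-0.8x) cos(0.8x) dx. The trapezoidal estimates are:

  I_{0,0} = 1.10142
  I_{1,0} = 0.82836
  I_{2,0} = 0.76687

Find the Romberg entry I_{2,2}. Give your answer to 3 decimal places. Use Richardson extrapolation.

I_{1,1} = 0.82836 + (0.82836 − 1.10142)/3 = 0.73734
I_{2,1} = (4·0.76687 − 0.82836) / 3 = 0.74637
I_{2,2} = 0.74637 + (0.74637 − 0.73734)/15 = 0.74697
(Column j=1 coincides with Simpson's rule on the same nodes.)

0.747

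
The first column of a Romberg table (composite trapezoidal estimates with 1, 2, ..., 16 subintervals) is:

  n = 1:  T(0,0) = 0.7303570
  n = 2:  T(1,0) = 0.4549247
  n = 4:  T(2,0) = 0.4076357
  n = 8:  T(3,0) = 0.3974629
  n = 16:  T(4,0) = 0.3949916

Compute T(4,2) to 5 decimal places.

0.39417

T(3,1) = 0.3974629 + (0.3974629 − 0.4076357)/3 = 0.3940720
T(4,1) = (4·0.3949916 − 0.3974629) / 3 = 0.3941678
T(4,2) = (16·0.3941678 − 0.3940720) / 15 = 0.3941742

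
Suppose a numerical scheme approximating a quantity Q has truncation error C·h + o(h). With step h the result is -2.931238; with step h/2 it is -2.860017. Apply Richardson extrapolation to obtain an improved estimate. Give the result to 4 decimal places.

Extrapolated value = (2·A(h/2) − A(h)) / (2 − 1)
= (2·(-2.860017) − (-2.931238)) / 1
= -2.788796 / 1 = -2.788796

-2.7888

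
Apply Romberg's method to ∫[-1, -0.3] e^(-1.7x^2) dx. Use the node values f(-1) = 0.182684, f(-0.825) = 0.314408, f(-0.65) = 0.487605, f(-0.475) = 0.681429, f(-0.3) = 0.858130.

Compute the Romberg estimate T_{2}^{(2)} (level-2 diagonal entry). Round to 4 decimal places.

T_{0}^{(0)} (trapezoid, 1 panel, h=0.7000): 0.364285
T_{1}^{(0)} (trapezoid, 2 panels, h=0.3500): 0.352804
T_{2}^{(0)} (trapezoid, 4 panels, h=0.1750): 0.350674
T_{1}^{(1)} = 0.352804 + (0.352804 − 0.364285)/3 = 0.348977
T_{2}^{(1)} = 0.350674 + (0.350674 − 0.352804)/3 = 0.349964
T_{2}^{(2)} = 0.349964 + (0.349964 − 0.348977)/15 = 0.350030

0.3500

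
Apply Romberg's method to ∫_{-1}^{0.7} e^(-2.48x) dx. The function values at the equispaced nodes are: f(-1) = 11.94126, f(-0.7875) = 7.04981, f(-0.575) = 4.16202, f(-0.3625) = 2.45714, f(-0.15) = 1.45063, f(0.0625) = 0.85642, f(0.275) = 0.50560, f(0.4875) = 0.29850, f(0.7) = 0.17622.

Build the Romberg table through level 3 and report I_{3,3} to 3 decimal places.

4.744

I_{0,0} (trapezoid, 1 panel, h=1.7000): 10.29986
I_{1,0} (trapezoid, 2 panels, h=0.8500): 6.38296
I_{2,0} (trapezoid, 4 panels, h=0.4250): 5.17522
I_{3,0} (trapezoid, 8 panels, h=0.2125): 4.85326
I_{1,1} = 6.38296 + (6.38296 − 10.29986)/3 = 5.07733
I_{2,1} = 5.17522 + (5.17522 − 6.38296)/3 = 4.77264
I_{3,1} = 4.85326 + (4.85326 − 5.17522)/3 = 4.74594
I_{2,2} = 4.77264 + (4.77264 − 5.07733)/15 = 4.75233
I_{3,2} = 4.74594 + (4.74594 − 4.77264)/15 = 4.74416
I_{3,3} = 4.74416 + (4.74416 − 4.75233)/63 = 4.74403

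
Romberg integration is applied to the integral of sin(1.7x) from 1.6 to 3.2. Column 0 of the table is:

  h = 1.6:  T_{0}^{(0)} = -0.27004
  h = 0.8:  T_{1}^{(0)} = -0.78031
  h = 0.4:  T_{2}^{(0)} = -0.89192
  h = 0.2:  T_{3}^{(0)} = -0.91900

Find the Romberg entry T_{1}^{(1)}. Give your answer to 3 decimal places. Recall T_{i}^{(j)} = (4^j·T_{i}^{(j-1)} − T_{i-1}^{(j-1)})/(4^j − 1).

-0.950

Richardson extrapolation on the trapezoidal column (denominator 4−1=3):
T_{1}^{(1)} = (4·(-0.78031) − (-0.27004)) / 3 = -0.95040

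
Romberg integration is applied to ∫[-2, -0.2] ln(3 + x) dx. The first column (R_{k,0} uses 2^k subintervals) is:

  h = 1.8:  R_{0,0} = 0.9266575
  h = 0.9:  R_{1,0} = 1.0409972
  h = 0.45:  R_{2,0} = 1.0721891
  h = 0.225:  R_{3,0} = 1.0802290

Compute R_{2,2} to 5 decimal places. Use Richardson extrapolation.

1.08282

Richardson extrapolation on the trapezoidal column (denominator 4−1=3):
R_{1,1} = (4·1.0409972 − 0.9266575) / 3 = 1.0791104
R_{2,1} = 1.0721891 + (1.0721891 − 1.0409972)/3 = 1.0825864
R_{2,2} = (16·1.0825864 − 1.0791104) / 15 = 1.0828181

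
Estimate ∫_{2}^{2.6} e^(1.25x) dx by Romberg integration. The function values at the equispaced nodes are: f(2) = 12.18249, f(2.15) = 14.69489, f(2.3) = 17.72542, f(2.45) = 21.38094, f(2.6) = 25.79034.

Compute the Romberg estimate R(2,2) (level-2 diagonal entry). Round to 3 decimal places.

10.886

R(0,0) (trapezoid, 1 panel, h=0.6000): 11.39185
R(1,0) (trapezoid, 2 panels, h=0.3000): 11.01355
R(2,0) (trapezoid, 4 panels, h=0.1500): 10.91815
R(1,1) = 11.01355 + (11.01355 − 11.39185)/3 = 10.88745
R(2,1) = 10.91815 + (10.91815 − 11.01355)/3 = 10.88635
R(2,2) = 10.88635 + (10.88635 − 10.88745)/15 = 10.88628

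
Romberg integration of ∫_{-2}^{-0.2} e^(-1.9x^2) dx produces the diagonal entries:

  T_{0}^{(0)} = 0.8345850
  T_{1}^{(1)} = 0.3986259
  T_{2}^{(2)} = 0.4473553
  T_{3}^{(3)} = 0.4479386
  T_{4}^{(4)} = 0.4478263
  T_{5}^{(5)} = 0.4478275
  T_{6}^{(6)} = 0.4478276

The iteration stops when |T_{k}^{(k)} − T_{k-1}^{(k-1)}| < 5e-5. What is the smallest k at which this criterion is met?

k = 5

|T_{1}^{(1)} − T_{0}^{(0)}| = 0.4359591 ≥ 5e-5
|T_{2}^{(2)} − T_{1}^{(1)}| = 0.0487294 ≥ 5e-5
|T_{3}^{(3)} − T_{2}^{(2)}| = 0.0005833 ≥ 5e-5
|T_{4}^{(4)} − T_{3}^{(3)}| = 0.0001123 ≥ 5e-5
|T_{5}^{(5)} − T_{4}^{(4)}| = 0.0000012 < 5e-5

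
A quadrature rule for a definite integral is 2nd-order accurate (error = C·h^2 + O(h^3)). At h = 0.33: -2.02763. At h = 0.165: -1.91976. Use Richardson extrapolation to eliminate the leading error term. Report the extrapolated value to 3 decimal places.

Extrapolated value = (4·A(h/2) − A(h)) / (4 − 1)
= (4·(-1.91976) − (-2.02763)) / 3
= -5.65141 / 3 = -1.88380

-1.884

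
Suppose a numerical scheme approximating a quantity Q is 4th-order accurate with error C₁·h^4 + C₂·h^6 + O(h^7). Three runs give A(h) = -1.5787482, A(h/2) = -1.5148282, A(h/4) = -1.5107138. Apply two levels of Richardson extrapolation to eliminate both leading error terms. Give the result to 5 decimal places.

First eliminate the h^4 term (factor 2^4 = 16):
  B₁ = (16·(-1.5148282) − (-1.5787482))/15 = -1.5105669
  B₂ = (16·(-1.5107138) − (-1.5148282))/15 = -1.5104395
Then eliminate the h^6 term (factor 2^6 = 64):
  (64·(-1.5104395) − (-1.5105669))/63 = -1.5104375

-1.51044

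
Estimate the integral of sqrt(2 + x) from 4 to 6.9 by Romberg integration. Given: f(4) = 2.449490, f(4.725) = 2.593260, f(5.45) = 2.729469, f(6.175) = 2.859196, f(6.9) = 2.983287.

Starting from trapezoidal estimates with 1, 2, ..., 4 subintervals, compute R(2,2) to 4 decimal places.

R(0,0) (trapezoid, 1 panel, h=2.9000): 7.877527
R(1,0) (trapezoid, 2 panels, h=1.4500): 7.896493
R(2,0) (trapezoid, 4 panels, h=0.7250): 7.901277
R(1,1) = 7.896493 + (7.896493 − 7.877527)/3 = 7.902815
R(2,1) = 7.901277 + (7.901277 − 7.896493)/3 = 7.902872
R(2,2) = 7.902872 + (7.902872 − 7.902815)/15 = 7.902876

7.9029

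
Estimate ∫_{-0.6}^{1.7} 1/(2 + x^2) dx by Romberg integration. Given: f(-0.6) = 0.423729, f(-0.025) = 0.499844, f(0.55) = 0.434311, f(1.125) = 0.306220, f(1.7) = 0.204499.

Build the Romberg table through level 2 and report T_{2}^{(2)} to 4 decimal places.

0.9048

T_{0}^{(0)} (trapezoid, 1 panel, h=2.3000): 0.722462
T_{1}^{(0)} (trapezoid, 2 panels, h=1.1500): 0.860689
T_{2}^{(0)} (trapezoid, 4 panels, h=0.5750): 0.893831
T_{1}^{(1)} = 0.860689 + (0.860689 − 0.722462)/3 = 0.906765
T_{2}^{(1)} = 0.893831 + (0.893831 − 0.860689)/3 = 0.904878
T_{2}^{(2)} = 0.904878 + (0.904878 − 0.906765)/15 = 0.904752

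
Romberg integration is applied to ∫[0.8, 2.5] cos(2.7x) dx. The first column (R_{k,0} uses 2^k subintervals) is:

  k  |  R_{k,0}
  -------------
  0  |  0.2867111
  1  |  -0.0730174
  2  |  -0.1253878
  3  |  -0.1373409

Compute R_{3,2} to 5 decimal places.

R_{2,1} = (4·(-0.1253878) − (-0.0730174)) / 3 = -0.1428446
R_{3,1} = (4·(-0.1373409) − (-0.1253878)) / 3 = -0.1413253
R_{3,2} = (16·(-0.1413253) − (-0.1428446)) / 15 = -0.1412240

-0.14122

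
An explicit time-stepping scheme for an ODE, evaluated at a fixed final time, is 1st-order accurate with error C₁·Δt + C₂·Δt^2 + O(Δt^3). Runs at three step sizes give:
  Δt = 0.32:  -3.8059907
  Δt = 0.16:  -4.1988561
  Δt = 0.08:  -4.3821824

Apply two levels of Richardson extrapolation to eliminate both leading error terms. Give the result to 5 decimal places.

-4.55677

First eliminate the Δt term (factor 2^1 = 2):
  B₁ = (2·(-4.1988561) − (-3.8059907))/1 = -4.5917215
  B₂ = (2·(-4.3821824) − (-4.1988561))/1 = -4.5655087
Then eliminate the Δt^2 term (factor 2^2 = 4):
  (4·(-4.5655087) − (-4.5917215))/3 = -4.5567711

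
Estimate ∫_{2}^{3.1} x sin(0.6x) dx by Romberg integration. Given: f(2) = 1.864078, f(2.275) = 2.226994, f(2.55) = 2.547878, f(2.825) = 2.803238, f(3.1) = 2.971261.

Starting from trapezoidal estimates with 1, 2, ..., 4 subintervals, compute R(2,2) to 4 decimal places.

2.7548

R(0,0) (trapezoid, 1 panel, h=1.1000): 2.659436
R(1,0) (trapezoid, 2 panels, h=0.5500): 2.731051
R(2,0) (trapezoid, 4 panels, h=0.2750): 2.748839
R(1,1) = 2.731051 + (2.731051 − 2.659436)/3 = 2.754923
R(2,1) = 2.748839 + (2.748839 − 2.731051)/3 = 2.754768
R(2,2) = 2.754768 + (2.754768 − 2.754923)/15 = 2.754758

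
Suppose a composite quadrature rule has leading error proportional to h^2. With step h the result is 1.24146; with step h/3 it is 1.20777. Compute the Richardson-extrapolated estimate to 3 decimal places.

1.204

The leading error scales as h^2; refining by a factor of 3 reduces it by 3^2 = 9.
Extrapolated value = (9·A(h/3) − A(h)) / (9 − 1)
= (9·1.20777 − 1.24146) / 8
= 9.62847 / 8 = 1.20356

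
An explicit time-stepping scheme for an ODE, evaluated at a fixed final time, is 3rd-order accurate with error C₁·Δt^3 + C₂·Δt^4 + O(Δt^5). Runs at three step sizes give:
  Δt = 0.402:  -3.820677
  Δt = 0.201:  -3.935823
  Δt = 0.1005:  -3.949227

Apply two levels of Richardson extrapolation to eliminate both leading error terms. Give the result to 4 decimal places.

First eliminate the Δt^3 term (factor 2^3 = 8):
  B₁ = (8·(-3.935823) − (-3.820677))/7 = -3.952272
  B₂ = (8·(-3.949227) − (-3.935823))/7 = -3.951142
Then eliminate the Δt^4 term (factor 2^4 = 16):
  (16·(-3.951142) − (-3.952272))/15 = -3.951067

-3.9511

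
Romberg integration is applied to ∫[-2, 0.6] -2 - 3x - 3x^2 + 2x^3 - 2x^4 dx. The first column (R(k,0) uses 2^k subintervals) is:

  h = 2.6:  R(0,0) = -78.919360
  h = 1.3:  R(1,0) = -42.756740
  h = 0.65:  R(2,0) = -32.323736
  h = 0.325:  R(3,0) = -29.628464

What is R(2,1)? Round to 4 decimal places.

Richardson extrapolation on the trapezoidal column (denominator 4−1=3):
R(2,1) = (4·(-32.323736) − (-42.756740)) / 3 = -28.846068

-28.8461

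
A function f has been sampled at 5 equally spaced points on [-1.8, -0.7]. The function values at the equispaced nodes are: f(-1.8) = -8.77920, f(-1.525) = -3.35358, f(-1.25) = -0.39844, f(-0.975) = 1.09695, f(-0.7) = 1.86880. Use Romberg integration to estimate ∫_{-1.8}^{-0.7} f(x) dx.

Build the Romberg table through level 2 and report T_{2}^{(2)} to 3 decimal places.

-1.532

T_{0}^{(0)} (trapezoid, 1 panel, h=1.1000): -3.80072
T_{1}^{(0)} (trapezoid, 2 panels, h=0.5500): -2.11950
T_{2}^{(0)} (trapezoid, 4 panels, h=0.2750): -1.68032
T_{1}^{(1)} = -2.11950 + (-2.11950 − (-3.80072))/3 = -1.55909
T_{2}^{(1)} = -1.68032 + (-1.68032 − (-2.11950))/3 = -1.53393
T_{2}^{(2)} = -1.53393 + (-1.53393 − (-1.55909))/15 = -1.53225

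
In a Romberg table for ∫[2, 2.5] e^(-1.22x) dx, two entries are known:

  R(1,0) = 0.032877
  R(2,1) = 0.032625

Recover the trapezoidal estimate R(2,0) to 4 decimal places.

0.0327

From R(2,1) = (4·R(2,0) − R(1,0))/3, solve for R(2,0):
4·R(2,0) = 3·0.032625 + 0.032877 = 0.130752
R(2,0) = 0.032688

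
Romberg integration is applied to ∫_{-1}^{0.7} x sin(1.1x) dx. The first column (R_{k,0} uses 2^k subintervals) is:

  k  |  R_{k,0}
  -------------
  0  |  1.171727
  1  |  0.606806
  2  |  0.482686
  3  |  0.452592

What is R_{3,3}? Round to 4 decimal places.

0.4426

R_{1,1} = 0.606806 + (0.606806 − 1.171727)/3 = 0.418499
R_{2,1} = (4·0.482686 − 0.606806) / 3 = 0.441313
R_{3,1} = 0.452592 + (0.452592 − 0.482686)/3 = 0.442561
R_{2,2} = 0.441313 + (0.441313 − 0.418499)/15 = 0.442834
R_{3,2} = (16·0.442561 − 0.441313) / 15 = 0.442644
R_{3,3} = 0.442644 + (0.442644 − 0.442834)/63 = 0.442641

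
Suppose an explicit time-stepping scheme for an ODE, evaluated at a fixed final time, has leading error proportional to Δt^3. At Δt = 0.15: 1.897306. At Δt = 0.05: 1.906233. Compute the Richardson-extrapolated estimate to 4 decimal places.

Extrapolated value = (27·A(Δt/3) − A(Δt)) / (27 − 1)
= (27·1.906233 − 1.897306) / 26
= 49.570985 / 26 = 1.906576

1.9066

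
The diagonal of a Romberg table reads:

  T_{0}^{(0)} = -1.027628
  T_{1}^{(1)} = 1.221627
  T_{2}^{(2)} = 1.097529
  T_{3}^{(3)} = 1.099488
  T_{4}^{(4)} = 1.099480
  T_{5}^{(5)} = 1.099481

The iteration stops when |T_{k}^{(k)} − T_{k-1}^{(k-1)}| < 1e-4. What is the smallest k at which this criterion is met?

k = 4

|T_{1}^{(1)} − T_{0}^{(0)}| = 2.249255 ≥ 1e-4
|T_{2}^{(2)} − T_{1}^{(1)}| = 0.124098 ≥ 1e-4
|T_{3}^{(3)} − T_{2}^{(2)}| = 0.001959 ≥ 1e-4
|T_{4}^{(4)} − T_{3}^{(3)}| = 0.000008 < 1e-4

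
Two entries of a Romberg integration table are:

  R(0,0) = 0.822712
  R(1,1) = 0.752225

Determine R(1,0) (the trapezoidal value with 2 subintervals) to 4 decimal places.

From R(1,1) = (4·R(1,0) − R(0,0))/3, solve for R(1,0):
4·R(1,0) = 3·0.752225 + 0.822712 = 3.079387
R(1,0) = 0.769847

0.7698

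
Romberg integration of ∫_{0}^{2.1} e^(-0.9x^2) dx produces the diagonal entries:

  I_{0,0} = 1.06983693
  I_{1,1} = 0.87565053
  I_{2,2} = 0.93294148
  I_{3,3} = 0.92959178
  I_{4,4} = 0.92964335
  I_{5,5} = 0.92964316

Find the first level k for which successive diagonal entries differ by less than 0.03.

|I_{1,1} − I_{0,0}| = 0.19418640 ≥ 0.03
|I_{2,2} − I_{1,1}| = 0.05729095 ≥ 0.03
|I_{3,3} − I_{2,2}| = 0.00334970 < 0.03

k = 3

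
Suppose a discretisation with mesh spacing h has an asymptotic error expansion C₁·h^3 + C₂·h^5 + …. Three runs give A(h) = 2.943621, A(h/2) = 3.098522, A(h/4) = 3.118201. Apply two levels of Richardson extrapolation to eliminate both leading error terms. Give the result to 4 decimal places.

First eliminate the h^3 term (factor 2^3 = 8):
  B₁ = (8·3.098522 − 2.943621)/7 = 3.120651
  B₂ = (8·3.118201 − 3.098522)/7 = 3.121012
Then eliminate the h^5 term (factor 2^5 = 32):
  (32·3.121012 − 3.120651)/31 = 3.121024

3.1210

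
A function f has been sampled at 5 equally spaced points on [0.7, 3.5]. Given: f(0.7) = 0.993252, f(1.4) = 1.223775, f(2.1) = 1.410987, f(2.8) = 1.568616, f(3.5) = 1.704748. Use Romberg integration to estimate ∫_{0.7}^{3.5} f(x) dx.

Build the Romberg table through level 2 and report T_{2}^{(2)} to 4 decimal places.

3.8943

T_{0}^{(0)} (trapezoid, 1 panel, h=2.8000): 3.777200
T_{1}^{(0)} (trapezoid, 2 panels, h=1.4000): 3.863982
T_{2}^{(0)} (trapezoid, 4 panels, h=0.7000): 3.886665
T_{1}^{(1)} = 3.863982 + (3.863982 − 3.777200)/3 = 3.892909
T_{2}^{(1)} = 3.886665 + (3.886665 − 3.863982)/3 = 3.894226
T_{2}^{(2)} = 3.894226 + (3.894226 − 3.892909)/15 = 3.894314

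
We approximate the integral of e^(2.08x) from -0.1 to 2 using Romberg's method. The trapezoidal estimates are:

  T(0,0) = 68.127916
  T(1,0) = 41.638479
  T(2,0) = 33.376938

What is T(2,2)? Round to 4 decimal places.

T(1,1) = 41.638479 + (41.638479 − 68.127916)/3 = 32.808667
T(2,1) = 33.376938 + (33.376938 − 41.638479)/3 = 30.623091
T(2,2) = (16·30.623091 − 32.808667) / 15 = 30.477386

30.4774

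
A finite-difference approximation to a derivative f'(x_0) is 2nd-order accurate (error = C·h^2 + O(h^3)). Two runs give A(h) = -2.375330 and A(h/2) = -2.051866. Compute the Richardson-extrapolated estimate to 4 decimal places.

-1.9440

The leading error scales as h^2; refining by a factor of 2 reduces it by 2^2 = 4.
Extrapolated value = (4·A(h/2) − A(h)) / (4 − 1)
= (4·(-2.051866) − (-2.375330)) / 3
= -5.832134 / 3 = -1.944045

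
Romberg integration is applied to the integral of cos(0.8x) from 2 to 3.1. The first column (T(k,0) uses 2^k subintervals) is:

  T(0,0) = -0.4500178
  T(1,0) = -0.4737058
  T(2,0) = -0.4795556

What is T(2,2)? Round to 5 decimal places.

Richardson extrapolation on the trapezoidal column (denominator 4−1=3):
T(1,1) = -0.4737058 + (-0.4737058 − (-0.4500178))/3 = -0.4816018
T(2,1) = (4·(-0.4795556) − (-0.4737058)) / 3 = -0.4815055
T(2,2) = (16·(-0.4815055) − (-0.4816018)) / 15 = -0.4814991

-0.48150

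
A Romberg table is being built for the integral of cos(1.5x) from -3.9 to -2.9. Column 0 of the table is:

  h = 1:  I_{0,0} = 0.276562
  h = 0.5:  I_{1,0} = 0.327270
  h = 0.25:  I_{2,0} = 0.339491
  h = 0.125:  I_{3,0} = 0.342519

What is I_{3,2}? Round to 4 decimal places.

Richardson extrapolation on the trapezoidal column (denominator 4−1=3):
I_{2,1} = 0.339491 + (0.339491 − 0.327270)/3 = 0.343565
I_{3,1} = 0.342519 + (0.342519 − 0.339491)/3 = 0.343528
I_{3,2} = (16·0.343528 − 0.343565) / 15 = 0.343526
(Column j=1 coincides with Simpson's rule on the same nodes.)

0.3435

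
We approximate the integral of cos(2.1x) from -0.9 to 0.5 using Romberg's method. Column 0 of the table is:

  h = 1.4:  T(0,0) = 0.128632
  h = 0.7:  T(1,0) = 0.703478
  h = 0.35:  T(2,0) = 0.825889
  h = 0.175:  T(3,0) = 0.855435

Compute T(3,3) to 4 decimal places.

0.8652

Richardson extrapolation on the trapezoidal column (denominator 4−1=3):
T(1,1) = 0.703478 + (0.703478 − 0.128632)/3 = 0.895093
T(2,1) = 0.825889 + (0.825889 − 0.703478)/3 = 0.866693
T(3,1) = (4·0.855435 − 0.825889) / 3 = 0.865284
T(2,2) = (16·0.866693 − 0.895093) / 15 = 0.864800
T(3,2) = 0.865284 + (0.865284 − 0.866693)/15 = 0.865190
T(3,3) = (64·0.865190 − 0.864800) / 63 = 0.865196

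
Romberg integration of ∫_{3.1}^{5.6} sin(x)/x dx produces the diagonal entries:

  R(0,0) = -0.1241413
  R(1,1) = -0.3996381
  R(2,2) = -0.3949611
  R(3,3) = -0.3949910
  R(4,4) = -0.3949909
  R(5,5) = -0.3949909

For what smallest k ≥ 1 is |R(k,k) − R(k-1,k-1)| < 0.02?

|R(1,1) − R(0,0)| = 0.2754968 ≥ 0.02
|R(2,2) − R(1,1)| = 0.0046770 < 0.02

k = 2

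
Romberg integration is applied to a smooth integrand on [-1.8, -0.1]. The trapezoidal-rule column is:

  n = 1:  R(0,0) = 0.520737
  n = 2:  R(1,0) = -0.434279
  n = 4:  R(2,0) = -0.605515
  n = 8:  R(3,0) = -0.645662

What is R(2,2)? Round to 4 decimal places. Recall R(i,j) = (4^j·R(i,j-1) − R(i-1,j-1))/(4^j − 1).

R(1,1) = (4·(-0.434279) − 0.520737) / 3 = -0.752618
R(2,1) = -0.605515 + (-0.605515 − (-0.434279))/3 = -0.662594
R(2,2) = -0.662594 + (-0.662594 − (-0.752618))/15 = -0.656592

-0.6566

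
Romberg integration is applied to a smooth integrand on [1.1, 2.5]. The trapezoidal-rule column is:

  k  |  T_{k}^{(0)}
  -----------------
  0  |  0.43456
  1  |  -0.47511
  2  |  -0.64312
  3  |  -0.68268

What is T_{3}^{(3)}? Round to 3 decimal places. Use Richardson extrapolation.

-0.696

T_{1}^{(1)} = (4·(-0.47511) − 0.43456) / 3 = -0.77833
T_{2}^{(1)} = -0.64312 + (-0.64312 − (-0.47511))/3 = -0.69912
T_{3}^{(1)} = (4·(-0.68268) − (-0.64312)) / 3 = -0.69587
T_{2}^{(2)} = -0.69912 + (-0.69912 − (-0.77833))/15 = -0.69384
T_{3}^{(2)} = -0.69587 + (-0.69587 − (-0.69912))/15 = -0.69565
T_{3}^{(3)} = (64·(-0.69565) − (-0.69384)) / 63 = -0.69568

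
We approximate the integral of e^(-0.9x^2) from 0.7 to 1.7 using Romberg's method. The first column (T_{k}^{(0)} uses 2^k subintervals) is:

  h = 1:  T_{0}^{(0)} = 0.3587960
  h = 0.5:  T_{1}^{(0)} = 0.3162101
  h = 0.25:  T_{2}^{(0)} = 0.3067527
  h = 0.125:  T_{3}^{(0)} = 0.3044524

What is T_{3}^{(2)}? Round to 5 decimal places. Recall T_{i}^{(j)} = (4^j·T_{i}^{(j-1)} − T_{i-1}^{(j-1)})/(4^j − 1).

0.30369

T_{2}^{(1)} = 0.3067527 + (0.3067527 − 0.3162101)/3 = 0.3036002
T_{3}^{(1)} = (4·0.3044524 − 0.3067527) / 3 = 0.3036856
T_{3}^{(2)} = 0.3036856 + (0.3036856 − 0.3036002)/15 = 0.3036913
(Column j=1 coincides with Simpson's rule on the same nodes.)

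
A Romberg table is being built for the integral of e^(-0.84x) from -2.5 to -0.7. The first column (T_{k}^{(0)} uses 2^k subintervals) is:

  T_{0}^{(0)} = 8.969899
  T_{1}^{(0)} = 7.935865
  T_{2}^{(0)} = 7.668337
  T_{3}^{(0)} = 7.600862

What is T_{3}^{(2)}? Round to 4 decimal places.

7.5783

Richardson extrapolation on the trapezoidal column (denominator 4−1=3):
T_{2}^{(1)} = (4·7.668337 − 7.935865) / 3 = 7.579161
T_{3}^{(1)} = (4·7.600862 − 7.668337) / 3 = 7.578370
T_{3}^{(2)} = (16·7.578370 − 7.579161) / 15 = 7.578317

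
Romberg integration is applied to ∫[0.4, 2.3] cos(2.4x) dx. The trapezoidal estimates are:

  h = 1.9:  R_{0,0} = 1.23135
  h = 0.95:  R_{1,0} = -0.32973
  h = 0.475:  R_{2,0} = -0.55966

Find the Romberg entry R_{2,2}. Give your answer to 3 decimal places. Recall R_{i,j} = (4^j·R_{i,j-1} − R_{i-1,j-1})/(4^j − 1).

-0.622

R_{1,1} = -0.32973 + (-0.32973 − 1.23135)/3 = -0.85009
R_{2,1} = -0.55966 + (-0.55966 − (-0.32973))/3 = -0.63630
R_{2,2} = (16·(-0.63630) − (-0.85009)) / 15 = -0.62205
(Column j=1 coincides with Simpson's rule on the same nodes.)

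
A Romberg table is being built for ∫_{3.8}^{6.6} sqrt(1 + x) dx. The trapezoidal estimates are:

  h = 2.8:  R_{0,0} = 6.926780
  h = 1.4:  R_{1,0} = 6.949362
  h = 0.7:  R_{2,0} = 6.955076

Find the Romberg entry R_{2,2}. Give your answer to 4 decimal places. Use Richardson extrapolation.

6.9570

R_{1,1} = (4·6.949362 − 6.926780) / 3 = 6.956889
R_{2,1} = (4·6.955076 − 6.949362) / 3 = 6.956981
R_{2,2} = 6.956981 + (6.956981 − 6.956889)/15 = 6.956987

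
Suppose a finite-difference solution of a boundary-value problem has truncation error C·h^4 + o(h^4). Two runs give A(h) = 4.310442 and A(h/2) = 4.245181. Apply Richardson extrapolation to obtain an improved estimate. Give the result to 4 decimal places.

4.2408

The leading error scales as h^4; refining by a factor of 2 reduces it by 2^4 = 16.
Extrapolated value = (16·A(h/2) − A(h)) / (16 − 1)
= (16·4.245181 − 4.310442) / 15
= 63.612454 / 15 = 4.240830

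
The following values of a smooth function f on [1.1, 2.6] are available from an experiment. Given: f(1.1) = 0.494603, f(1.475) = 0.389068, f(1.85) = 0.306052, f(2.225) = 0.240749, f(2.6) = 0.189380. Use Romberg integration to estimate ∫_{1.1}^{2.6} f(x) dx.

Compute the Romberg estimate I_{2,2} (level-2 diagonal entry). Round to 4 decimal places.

I_{0,0} (trapezoid, 1 panel, h=1.5000): 0.512987
I_{1,0} (trapezoid, 2 panels, h=0.7500): 0.486033
I_{2,0} (trapezoid, 4 panels, h=0.3750): 0.479198
I_{1,1} = 0.486033 + (0.486033 − 0.512987)/3 = 0.477048
I_{2,1} = 0.479198 + (0.479198 − 0.486033)/3 = 0.476920
I_{2,2} = 0.476920 + (0.476920 − 0.477048)/15 = 0.476911

0.4769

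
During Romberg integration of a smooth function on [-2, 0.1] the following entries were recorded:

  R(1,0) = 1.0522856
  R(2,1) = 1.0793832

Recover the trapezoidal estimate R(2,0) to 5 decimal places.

1.07261

From R(2,1) = (4·R(2,0) − R(1,0))/3, solve for R(2,0):
4·R(2,0) = 3·1.0793832 + 1.0522856 = 4.2904352
R(2,0) = 1.0726088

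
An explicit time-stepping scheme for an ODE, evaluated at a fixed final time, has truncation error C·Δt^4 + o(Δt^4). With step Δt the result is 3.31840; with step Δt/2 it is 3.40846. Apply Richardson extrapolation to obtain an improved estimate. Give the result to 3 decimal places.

3.414

The leading error scales as Δt^4; refining by a factor of 2 reduces it by 2^4 = 16.
Extrapolated value = (16·A(Δt/2) − A(Δt)) / (16 − 1)
= (16·3.40846 − 3.31840) / 15
= 51.21696 / 15 = 3.41446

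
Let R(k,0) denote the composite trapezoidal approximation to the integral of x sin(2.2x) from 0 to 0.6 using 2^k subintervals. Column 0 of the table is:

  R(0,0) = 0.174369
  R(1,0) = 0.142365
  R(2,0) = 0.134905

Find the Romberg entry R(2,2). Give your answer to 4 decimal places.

0.1325

Richardson extrapolation on the trapezoidal column (denominator 4−1=3):
R(1,1) = 0.142365 + (0.142365 − 0.174369)/3 = 0.131697
R(2,1) = (4·0.134905 − 0.142365) / 3 = 0.132418
R(2,2) = 0.132418 + (0.132418 − 0.131697)/15 = 0.132466
(Column j=1 coincides with Simpson's rule on the same nodes.)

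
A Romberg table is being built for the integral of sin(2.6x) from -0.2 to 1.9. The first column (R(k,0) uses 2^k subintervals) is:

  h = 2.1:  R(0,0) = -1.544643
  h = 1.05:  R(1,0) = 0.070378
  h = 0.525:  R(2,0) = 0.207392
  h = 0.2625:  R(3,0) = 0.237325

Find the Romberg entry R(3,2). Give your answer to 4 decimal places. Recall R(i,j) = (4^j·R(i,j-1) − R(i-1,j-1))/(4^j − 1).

R(2,1) = 0.207392 + (0.207392 − 0.070378)/3 = 0.253063
R(3,1) = (4·0.237325 − 0.207392) / 3 = 0.247303
R(3,2) = 0.247303 + (0.247303 − 0.253063)/15 = 0.246919

0.2469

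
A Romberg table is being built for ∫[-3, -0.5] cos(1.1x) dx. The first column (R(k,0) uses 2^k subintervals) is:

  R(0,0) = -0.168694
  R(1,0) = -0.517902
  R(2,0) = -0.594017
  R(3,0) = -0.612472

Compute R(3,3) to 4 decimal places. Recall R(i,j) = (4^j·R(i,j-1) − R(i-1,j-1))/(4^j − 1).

-0.6186

Richardson extrapolation on the trapezoidal column (denominator 4−1=3):
R(1,1) = -0.517902 + (-0.517902 − (-0.168694))/3 = -0.634305
R(2,1) = -0.594017 + (-0.594017 − (-0.517902))/3 = -0.619389
R(3,1) = (4·(-0.612472) − (-0.594017)) / 3 = -0.618624
R(2,2) = -0.619389 + (-0.619389 − (-0.634305))/15 = -0.618395
R(3,2) = (16·(-0.618624) − (-0.619389)) / 15 = -0.618573
R(3,3) = (64·(-0.618573) − (-0.618395)) / 63 = -0.618576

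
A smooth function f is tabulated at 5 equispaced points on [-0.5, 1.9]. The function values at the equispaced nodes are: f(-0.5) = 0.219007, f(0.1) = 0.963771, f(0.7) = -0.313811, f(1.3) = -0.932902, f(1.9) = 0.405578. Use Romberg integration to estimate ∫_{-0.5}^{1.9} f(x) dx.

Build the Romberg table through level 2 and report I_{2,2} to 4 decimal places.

0.0425

I_{0,0} (trapezoid, 1 panel, h=2.4000): 0.749502
I_{1,0} (trapezoid, 2 panels, h=1.2000): -0.001822
I_{2,0} (trapezoid, 4 panels, h=0.6000): 0.017610
I_{1,1} = -0.001822 + (-0.001822 − 0.749502)/3 = -0.252263
I_{2,1} = 0.017610 + (0.017610 − (-0.001822))/3 = 0.024087
I_{2,2} = 0.024087 + (0.024087 − (-0.252263))/15 = 0.042510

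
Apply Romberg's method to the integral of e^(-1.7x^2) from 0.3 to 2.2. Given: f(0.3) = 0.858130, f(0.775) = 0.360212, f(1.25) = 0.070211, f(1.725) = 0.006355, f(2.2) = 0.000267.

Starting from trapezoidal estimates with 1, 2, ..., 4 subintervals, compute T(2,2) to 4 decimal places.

T(0,0) (trapezoid, 1 panel, h=1.9000): 0.815477
T(1,0) (trapezoid, 2 panels, h=0.9500): 0.474439
T(2,0) (trapezoid, 4 panels, h=0.4750): 0.411339
T(1,1) = 0.474439 + (0.474439 − 0.815477)/3 = 0.360760
T(2,1) = 0.411339 + (0.411339 − 0.474439)/3 = 0.390306
T(2,2) = 0.390306 + (0.390306 − 0.360760)/15 = 0.392276

0.3923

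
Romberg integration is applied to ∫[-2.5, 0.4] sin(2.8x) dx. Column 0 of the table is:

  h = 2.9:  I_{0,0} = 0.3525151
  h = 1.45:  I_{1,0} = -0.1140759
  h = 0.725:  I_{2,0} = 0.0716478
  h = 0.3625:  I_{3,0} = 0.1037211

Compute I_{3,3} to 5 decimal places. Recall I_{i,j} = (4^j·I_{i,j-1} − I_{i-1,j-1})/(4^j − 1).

Richardson extrapolation on the trapezoidal column (denominator 4−1=3):
I_{1,1} = (4·(-0.1140759) − 0.3525151) / 3 = -0.2696062
I_{2,1} = (4·0.0716478 − (-0.1140759)) / 3 = 0.1335557
I_{3,1} = 0.1037211 + (0.1037211 − 0.0716478)/3 = 0.1144122
I_{2,2} = (16·0.1335557 − (-0.2696062)) / 15 = 0.1604332
I_{3,2} = (16·0.1144122 − 0.1335557) / 15 = 0.1131360
I_{3,3} = 0.1131360 + (0.1131360 − 0.1604332)/63 = 0.1123853

0.11239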